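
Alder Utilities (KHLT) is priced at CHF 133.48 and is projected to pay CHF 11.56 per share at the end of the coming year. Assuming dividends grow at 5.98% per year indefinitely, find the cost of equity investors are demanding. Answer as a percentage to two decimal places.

Rearranging the constant-growth DDM: r = D₁/P₀ + g.
r = 11.5600 / 133.48 + 0.0598 = 0.08660 + 0.0598 = 0.14640

14.64%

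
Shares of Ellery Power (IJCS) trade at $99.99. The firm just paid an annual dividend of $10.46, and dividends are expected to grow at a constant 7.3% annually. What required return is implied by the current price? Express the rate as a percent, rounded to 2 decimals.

18.52%

Rearranging the constant-growth DDM: r = D₁/P₀ + g.
D₁ = 10.46 × (1 + 0.073) = 11.2236.
r = 11.2236 / 99.99 + 0.073 = 0.11225 + 0.073 = 0.18525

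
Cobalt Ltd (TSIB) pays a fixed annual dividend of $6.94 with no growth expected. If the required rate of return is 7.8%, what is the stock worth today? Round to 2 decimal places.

$88.97

Zero-growth DDM (perpetuity): P₀ = D/r = 6.94 / 0.078 = 88.9744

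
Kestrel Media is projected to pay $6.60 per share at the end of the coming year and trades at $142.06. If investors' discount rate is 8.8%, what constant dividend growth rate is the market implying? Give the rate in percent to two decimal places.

4.15%

From P₀ = D₁/(r − g), the implied growth is g = r − D₁/P₀.
g = 0.088 − 6.60/142.06 = 0.088 − 0.04646 = 0.04154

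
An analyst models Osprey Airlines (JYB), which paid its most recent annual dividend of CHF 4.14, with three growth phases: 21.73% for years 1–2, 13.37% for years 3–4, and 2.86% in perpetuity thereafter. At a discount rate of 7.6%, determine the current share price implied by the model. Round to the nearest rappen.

Three-stage DDM. Project D₁…D_4; terminal Gordon value at t=4 with g = 0.0286; discount at r = 0.076.
D_1 = 5.0396
D_2 = 6.1347
D_3 = 6.9549
D_4 = 7.8848
TV_4 = 8.1103/(0.076−0.0286) = 171.1040
P₀ = Σ Dₜ/(1+r)ᵗ + TV_4/(1+r)^4 = 149.0946

CHF 149.09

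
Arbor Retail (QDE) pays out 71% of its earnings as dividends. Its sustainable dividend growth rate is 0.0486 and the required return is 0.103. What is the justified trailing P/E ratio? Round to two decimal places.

Justified trailing P/E = b(1+g)/(r−g) = 0.71×(1+0.0486)/(0.103−0.0486) = 13.6858

13.69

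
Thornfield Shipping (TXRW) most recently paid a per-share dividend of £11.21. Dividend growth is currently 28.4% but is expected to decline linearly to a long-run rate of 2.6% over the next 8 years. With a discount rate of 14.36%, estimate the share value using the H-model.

£196.17

H-model: P₀ = D₀[(1+g_L) + H(g_S−g_L)]/(r−g_L), with H = 8/2 = 4.
P₀ = 11.21 × [(1+0.026) + 4×(0.284−0.026)] / (0.1436−0.026)
   = 11.21 × 2.0580 / 0.1176 = 196.1750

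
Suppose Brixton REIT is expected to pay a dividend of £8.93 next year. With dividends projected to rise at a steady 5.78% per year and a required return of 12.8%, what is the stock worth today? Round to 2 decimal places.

£127.21

Gordon growth model: P₀ = D₁/(r − g), with D₁ = 8.93 given directly.
P₀ = 8.9300 / (0.128 − 0.0578) = 8.9300 / 0.0702 = 127.2080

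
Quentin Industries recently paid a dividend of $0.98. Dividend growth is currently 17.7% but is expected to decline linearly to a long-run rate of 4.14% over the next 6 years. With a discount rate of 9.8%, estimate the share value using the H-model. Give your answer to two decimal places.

$25.07

H-model: P₀ = D₀[(1+g_L) + H(g_S−g_L)]/(r−g_L), with H = 6/2 = 3.
P₀ = 0.98 × [(1+0.0414) + 3×(0.177−0.0414)] / (0.098−0.0414)
   = 0.98 × 1.4482 / 0.0566 = 25.0748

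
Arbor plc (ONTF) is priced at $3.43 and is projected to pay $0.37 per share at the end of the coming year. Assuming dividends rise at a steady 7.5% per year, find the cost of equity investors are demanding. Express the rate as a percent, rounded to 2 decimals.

Rearranging the constant-growth DDM: r = D₁/P₀ + g.
r = 0.3700 / 3.43 + 0.075 = 0.10787 + 0.075 = 0.18287

18.29%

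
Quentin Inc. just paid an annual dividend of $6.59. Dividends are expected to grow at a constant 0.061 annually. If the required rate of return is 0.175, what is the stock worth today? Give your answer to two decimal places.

$61.33

Gordon growth model: P₀ = D₁/(r − g). D₁ = 6.59 × (1 + 0.061) = 6.9920.
P₀ = 6.9920 / (0.175 − 0.061) = 6.9920 / 0.114 = 61.3332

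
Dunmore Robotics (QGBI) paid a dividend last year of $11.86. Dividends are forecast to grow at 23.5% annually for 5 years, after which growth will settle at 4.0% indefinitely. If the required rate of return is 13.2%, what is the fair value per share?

Two-stage DDM. Project D₁…D_5 at 0.235, terminal growth 0.04, discount at r = 0.132.
D_1 = 14.6471
D_2 = 18.0892
D_3 = 22.3401
D_4 = 27.5901
D_5 = 34.0737
Terminal value at t=5: TV = D_6/(r−g) = 35.4367/(0.132−0.04) = 385.1811
P₀ = 14.6471/(1+0.132)^1 + 18.0892/(1+0.132)^2 + 22.3401/(1+0.132)^3 + 27.5901/(1+0.132)^4 + 34.0737/(1+0.132)^5 + 385.1811/(1+0.132)^5 = 284.8103

$284.81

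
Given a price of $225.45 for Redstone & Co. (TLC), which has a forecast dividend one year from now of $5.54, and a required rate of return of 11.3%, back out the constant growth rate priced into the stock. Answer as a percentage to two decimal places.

8.84%

From P₀ = D₁/(r − g), the implied growth is g = r − D₁/P₀.
g = 0.113 − 5.54/225.45 = 0.113 − 0.02457 = 0.08843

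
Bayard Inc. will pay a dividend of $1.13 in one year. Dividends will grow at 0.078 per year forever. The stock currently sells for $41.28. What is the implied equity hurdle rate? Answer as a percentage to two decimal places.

Rearranging the constant-growth DDM: r = D₁/P₀ + g.
r = 1.1300 / 41.28 + 0.078 = 0.02737 + 0.078 = 0.10537

10.54%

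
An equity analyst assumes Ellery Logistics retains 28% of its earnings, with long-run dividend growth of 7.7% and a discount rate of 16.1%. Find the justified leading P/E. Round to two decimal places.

8.57

Payout ratio b = 1 − 0.28 = 0.72.
Justified leading P/E = b/(r−g) = 0.72/(0.161−0.077) = 8.5714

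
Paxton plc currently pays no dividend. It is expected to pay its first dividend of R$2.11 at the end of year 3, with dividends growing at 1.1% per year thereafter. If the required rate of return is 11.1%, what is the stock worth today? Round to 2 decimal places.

R$17.09

Deferred-dividend DDM. At t=2 the remaining stream is a growing perpetuity with first payment D_3 = 2.11.
V_2 = D_3/(r−g) = 2.11/(0.111−0.011) = 21.1000
P₀ = V_2/(1+r)^2 = 21.1000/(1+0.111)^2 = 17.0944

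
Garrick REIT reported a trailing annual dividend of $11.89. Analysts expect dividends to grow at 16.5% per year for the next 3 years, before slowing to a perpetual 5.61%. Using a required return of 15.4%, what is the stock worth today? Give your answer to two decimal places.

$168.32

Two-stage DDM. Project D₁…D_3 at 0.165, terminal growth 0.0561, discount at r = 0.154.
D_1 = 13.8519
D_2 = 16.1374
D_3 = 18.8001
Terminal value at t=3: TV = D_4/(r−g) = 19.8548/(0.154−0.0561) = 202.8066
P₀ = 13.8519/(1+0.154)^1 + 16.1374/(1+0.154)^2 + 18.8001/(1+0.154)^3 + 202.8066/(1+0.154)^3 = 168.3211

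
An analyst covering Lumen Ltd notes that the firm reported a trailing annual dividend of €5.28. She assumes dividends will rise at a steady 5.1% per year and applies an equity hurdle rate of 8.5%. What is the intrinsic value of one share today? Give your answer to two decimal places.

€163.21

Gordon growth model: P₀ = D₁/(r − g). D₁ = 5.28 × (1 + 0.051) = 5.5493.
P₀ = 5.5493 / (0.085 − 0.051) = 5.5493 / 0.034 = 163.2141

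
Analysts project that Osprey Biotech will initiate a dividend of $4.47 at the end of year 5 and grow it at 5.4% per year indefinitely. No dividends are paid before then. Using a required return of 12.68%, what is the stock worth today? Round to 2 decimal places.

$38.09

Deferred-dividend DDM. At t=4 the remaining stream is a growing perpetuity with first payment D_5 = 4.47.
V_4 = D_5/(r−g) = 4.47/(0.1268−0.054) = 61.4011
P₀ = V_4/(1+r)^4 = 61.4011/(1+0.1268)^4 = 38.0881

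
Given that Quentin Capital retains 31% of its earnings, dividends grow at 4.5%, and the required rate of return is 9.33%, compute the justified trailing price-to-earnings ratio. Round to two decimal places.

Payout ratio b = 1 − 0.31 = 0.69.
Justified trailing P/E = b(1+g)/(r−g) = 0.69×(1+0.045)/(0.0933−0.045) = 14.9286

14.93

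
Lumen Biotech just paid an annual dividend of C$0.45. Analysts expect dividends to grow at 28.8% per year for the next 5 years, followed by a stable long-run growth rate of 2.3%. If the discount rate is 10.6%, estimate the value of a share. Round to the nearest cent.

Two-stage DDM. Project D₁…D_5 at 0.288, terminal growth 0.023, discount at r = 0.106.
D_1 = 0.5796
D_2 = 0.7465
D_3 = 0.9615
D_4 = 1.2384
D_5 = 1.5951
Terminal value at t=5: TV = D_6/(r−g) = 1.6318/(0.106−0.023) = 19.6603
P₀ = 0.5796/(1+0.106)^1 + 0.7465/(1+0.106)^2 + 0.9615/(1+0.106)^3 + 1.2384/(1+0.106)^4 + 1.5951/(1+0.106)^5 + 19.6603/(1+0.106)^5 = 15.5165

C$15.52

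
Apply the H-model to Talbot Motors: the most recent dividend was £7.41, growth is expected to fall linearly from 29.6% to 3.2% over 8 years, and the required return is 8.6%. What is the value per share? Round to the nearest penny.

H-model: P₀ = D₀[(1+g_L) + H(g_S−g_L)]/(r−g_L), with H = 8/2 = 4.
P₀ = 7.41 × [(1+0.032) + 4×(0.296−0.032)] / (0.086−0.032)
   = 7.41 × 2.0880 / 0.054 = 286.5200

£286.52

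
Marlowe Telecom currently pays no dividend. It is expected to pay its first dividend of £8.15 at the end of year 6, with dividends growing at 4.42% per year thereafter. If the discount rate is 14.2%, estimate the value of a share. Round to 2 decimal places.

£42.90

Deferred-dividend DDM. At t=5 the remaining stream is a growing perpetuity with first payment D_6 = 8.15.
V_5 = D_6/(r−g) = 8.15/(0.142−0.0442) = 83.3333
P₀ = V_5/(1+r)^5 = 83.3333/(1+0.142)^5 = 42.9031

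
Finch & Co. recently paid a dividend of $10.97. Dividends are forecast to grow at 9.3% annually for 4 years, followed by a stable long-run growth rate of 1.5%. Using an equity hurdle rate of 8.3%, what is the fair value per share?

Two-stage DDM. Project D₁…D_4 at 0.093, terminal growth 0.015, discount at r = 0.083.
D_1 = 11.9902
D_2 = 13.1053
D_3 = 14.3241
D_4 = 15.6562
Terminal value at t=4: TV = D_5/(r−g) = 15.8911/(0.083−0.015) = 233.6923
P₀ = 11.9902/(1+0.083)^1 + 13.1053/(1+0.083)^2 + 14.3241/(1+0.083)^3 + 15.6562/(1+0.083)^4 + 233.6923/(1+0.083)^4 = 214.7778

$214.78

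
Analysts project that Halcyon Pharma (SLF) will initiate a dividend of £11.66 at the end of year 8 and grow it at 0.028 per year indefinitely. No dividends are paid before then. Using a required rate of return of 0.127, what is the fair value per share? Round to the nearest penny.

£51.00

Deferred-dividend DDM. At t=7 the remaining stream is a growing perpetuity with first payment D_8 = 11.66.
V_7 = D_8/(r−g) = 11.66/(0.127−0.028) = 117.7778
P₀ = V_7/(1+r)^7 = 117.7778/(1+0.127)^7 = 51.0030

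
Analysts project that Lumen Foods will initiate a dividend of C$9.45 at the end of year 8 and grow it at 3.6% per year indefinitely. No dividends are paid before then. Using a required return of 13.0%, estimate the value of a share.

C$42.73

Deferred-dividend DDM. At t=7 the remaining stream is a growing perpetuity with first payment D_8 = 9.45.
V_7 = D_8/(r−g) = 9.45/(0.13−0.036) = 100.5319
P₀ = V_7/(1+r)^7 = 100.5319/(1+0.13)^7 = 42.7322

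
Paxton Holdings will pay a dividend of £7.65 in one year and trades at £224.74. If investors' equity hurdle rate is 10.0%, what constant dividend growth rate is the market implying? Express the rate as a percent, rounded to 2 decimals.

From P₀ = D₁/(r − g), the implied growth is g = r − D₁/P₀.
g = 0.1 − 7.65/224.74 = 0.1 − 0.03404 = 0.06596

6.60%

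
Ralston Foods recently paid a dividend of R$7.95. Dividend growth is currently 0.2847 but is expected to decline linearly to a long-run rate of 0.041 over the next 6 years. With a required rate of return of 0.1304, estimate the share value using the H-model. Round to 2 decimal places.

H-model: P₀ = D₀[(1+g_L) + H(g_S−g_L)]/(r−g_L), with H = 6/2 = 3.
P₀ = 7.95 × [(1+0.041) + 3×(0.2847−0.041)] / (0.1304−0.041)
   = 7.95 × 1.7721 / 0.0894 = 157.5861

R$157.59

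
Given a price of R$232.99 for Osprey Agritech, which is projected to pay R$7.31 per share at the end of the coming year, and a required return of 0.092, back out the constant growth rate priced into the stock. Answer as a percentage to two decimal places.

6.06%

From P₀ = D₁/(r − g), the implied growth is g = r − D₁/P₀.
g = 0.092 − 7.31/232.99 = 0.092 − 0.03137 = 0.06063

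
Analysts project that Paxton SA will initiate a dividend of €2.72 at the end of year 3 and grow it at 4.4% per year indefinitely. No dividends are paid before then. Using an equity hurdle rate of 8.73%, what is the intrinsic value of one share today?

€53.14

Deferred-dividend DDM. At t=2 the remaining stream is a growing perpetuity with first payment D_3 = 2.72.
V_2 = D_3/(r−g) = 2.72/(0.0873−0.044) = 62.8176
P₀ = V_2/(1+r)^2 = 62.8176/(1+0.0873)^2 = 53.1352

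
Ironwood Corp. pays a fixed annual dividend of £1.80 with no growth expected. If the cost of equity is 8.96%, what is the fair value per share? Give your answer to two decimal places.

£20.09

Zero-growth DDM (perpetuity): P₀ = D/r = 1.80 / 0.0896 = 20.0893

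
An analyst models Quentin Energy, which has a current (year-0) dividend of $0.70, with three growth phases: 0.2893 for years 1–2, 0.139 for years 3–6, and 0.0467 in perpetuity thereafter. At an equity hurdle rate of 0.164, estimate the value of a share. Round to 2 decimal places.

Three-stage DDM. Project D₁…D_6; terminal Gordon value at t=6 with g = 0.0467; discount at r = 0.164.
D_1 = 0.9025
D_2 = 1.1636
D_3 = 1.3253
D_4 = 1.5096
D_5 = 1.7194
D_6 = 1.9584
TV_6 = 2.0499/(0.164−0.0467) = 17.4753
P₀ = Σ Dₜ/(1+r)ᵗ + TV_6/(1+r)^6 = 11.9149

$11.91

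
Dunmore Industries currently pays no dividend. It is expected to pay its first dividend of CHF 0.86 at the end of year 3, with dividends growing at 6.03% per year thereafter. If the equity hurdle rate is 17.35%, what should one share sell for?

CHF 5.52

Deferred-dividend DDM. At t=2 the remaining stream is a growing perpetuity with first payment D_3 = 0.86.
V_2 = D_3/(r−g) = 0.86/(0.1735−0.0603) = 7.5972
P₀ = V_2/(1+r)^2 = 7.5972/(1+0.1735)^2 = 5.5168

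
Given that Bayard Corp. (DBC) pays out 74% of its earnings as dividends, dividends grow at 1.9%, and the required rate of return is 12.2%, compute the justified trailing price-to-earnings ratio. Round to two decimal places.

Justified trailing P/E = b(1+g)/(r−g) = 0.74×(1+0.019)/(0.122−0.019) = 7.3210

7.32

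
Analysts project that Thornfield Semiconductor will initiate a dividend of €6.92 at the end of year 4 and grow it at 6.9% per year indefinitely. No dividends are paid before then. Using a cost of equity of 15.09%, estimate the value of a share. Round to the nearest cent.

€55.43

Deferred-dividend DDM. At t=3 the remaining stream is a growing perpetuity with first payment D_4 = 6.92.
V_3 = D_4/(r−g) = 6.92/(0.1509−0.069) = 84.4933
P₀ = V_3/(1+r)^3 = 84.4933/(1+0.1509)^3 = 55.4255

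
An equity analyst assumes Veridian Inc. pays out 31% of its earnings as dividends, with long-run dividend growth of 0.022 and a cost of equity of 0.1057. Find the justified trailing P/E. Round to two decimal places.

Justified trailing P/E = b(1+g)/(r−g) = 0.31×(1+0.022)/(0.1057−0.022) = 3.7852

3.79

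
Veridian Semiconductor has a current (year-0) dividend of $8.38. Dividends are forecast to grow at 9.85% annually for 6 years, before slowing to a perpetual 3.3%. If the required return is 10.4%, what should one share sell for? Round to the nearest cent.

$167.73

Two-stage DDM. Project D₁…D_6 at 0.0985, terminal growth 0.033, discount at r = 0.104.
D_1 = 9.2054
D_2 = 10.1122
D_3 = 11.1082
D_4 = 12.2024
D_5 = 13.4043
D_6 = 14.7246
Terminal value at t=6: TV = D_7/(r−g) = 15.2105/(0.104−0.033) = 214.2330
P₀ = 9.2054/(1+0.104)^1 + 10.1122/(1+0.104)^2 + 11.1082/(1+0.104)^3 + 12.2024/(1+0.104)^4 + 13.4043/(1+0.104)^5 + 14.7246/(1+0.104)^6 + 214.2330/(1+0.104)^6 = 167.7343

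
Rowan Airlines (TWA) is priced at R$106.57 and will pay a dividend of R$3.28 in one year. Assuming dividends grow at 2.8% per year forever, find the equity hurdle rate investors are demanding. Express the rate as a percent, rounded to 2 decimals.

Rearranging the constant-growth DDM: r = D₁/P₀ + g.
r = 3.2800 / 106.57 + 0.028 = 0.03078 + 0.028 = 0.05878

5.88%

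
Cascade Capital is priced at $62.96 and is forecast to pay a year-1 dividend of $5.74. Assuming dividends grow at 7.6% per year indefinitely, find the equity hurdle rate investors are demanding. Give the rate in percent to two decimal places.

16.72%

Rearranging the constant-growth DDM: r = D₁/P₀ + g.
r = 5.7400 / 62.96 + 0.076 = 0.09117 + 0.076 = 0.16717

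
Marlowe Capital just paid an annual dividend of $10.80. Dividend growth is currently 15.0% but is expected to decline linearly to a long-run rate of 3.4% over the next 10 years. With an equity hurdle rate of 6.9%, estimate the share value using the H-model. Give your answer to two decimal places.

H-model: P₀ = D₀[(1+g_L) + H(g_S−g_L)]/(r−g_L), with H = 10/2 = 5.
P₀ = 10.80 × [(1+0.034) + 5×(0.15−0.034)] / (0.069−0.034)
   = 10.80 × 1.6140 / 0.035 = 498.0343

$498.03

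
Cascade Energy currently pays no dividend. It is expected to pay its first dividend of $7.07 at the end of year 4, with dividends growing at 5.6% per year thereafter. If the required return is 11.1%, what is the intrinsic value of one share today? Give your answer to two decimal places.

$93.74

Deferred-dividend DDM. At t=3 the remaining stream is a growing perpetuity with first payment D_4 = 7.07.
V_3 = D_4/(r−g) = 7.07/(0.111−0.056) = 128.5455
P₀ = V_3/(1+r)^3 = 128.5455/(1+0.111)^3 = 93.7378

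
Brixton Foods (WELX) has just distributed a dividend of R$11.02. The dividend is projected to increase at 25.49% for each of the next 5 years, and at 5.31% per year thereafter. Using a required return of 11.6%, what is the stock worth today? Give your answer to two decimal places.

Two-stage DDM. Project D₁…D_5 at 0.2549, terminal growth 0.0531, discount at r = 0.116.
D_1 = 13.8290
D_2 = 17.3540
D_3 = 21.7775
D_4 = 27.3286
D_5 = 34.2947
Terminal value at t=5: TV = D_6/(r−g) = 36.1158/(0.116−0.0531) = 574.1775
P₀ = 13.8290/(1+0.116)^1 + 17.3540/(1+0.116)^2 + 21.7775/(1+0.116)^3 + 27.3286/(1+0.116)^4 + 34.2947/(1+0.116)^5 + 574.1775/(1+0.116)^5 = 411.1072

R$411.11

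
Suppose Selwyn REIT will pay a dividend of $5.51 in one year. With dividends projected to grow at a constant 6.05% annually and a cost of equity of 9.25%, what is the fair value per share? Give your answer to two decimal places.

Gordon growth model: P₀ = D₁/(r − g), with D₁ = 5.51 given directly.
P₀ = 5.5100 / (0.0925 − 0.0605) = 5.5100 / 0.032 = 172.1875

$172.19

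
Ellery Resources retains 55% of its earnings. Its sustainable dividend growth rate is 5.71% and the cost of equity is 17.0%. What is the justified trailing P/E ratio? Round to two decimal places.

Payout ratio b = 1 − 0.55 = 0.45.
Justified trailing P/E = b(1+g)/(r−g) = 0.45×(1+0.0571)/(0.17−0.0571) = 4.2134

4.21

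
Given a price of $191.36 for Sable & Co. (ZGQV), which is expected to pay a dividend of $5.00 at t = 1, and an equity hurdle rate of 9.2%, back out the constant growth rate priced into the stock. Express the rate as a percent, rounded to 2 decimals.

6.59%

From P₀ = D₁/(r − g), the implied growth is g = r − D₁/P₀.
g = 0.092 − 5.00/191.36 = 0.092 − 0.02613 = 0.06587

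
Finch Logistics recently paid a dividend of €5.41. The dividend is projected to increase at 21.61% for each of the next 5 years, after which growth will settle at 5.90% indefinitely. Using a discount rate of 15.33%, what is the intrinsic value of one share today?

€111.00

Two-stage DDM. Project D₁…D_5 at 0.2161, terminal growth 0.059, discount at r = 0.1533.
D_1 = 6.5791
D_2 = 8.0008
D_3 = 9.7298
D_4 = 11.8324
D_5 = 14.3894
Terminal value at t=5: TV = D_6/(r−g) = 15.2384/(0.1533−0.059) = 161.5950
P₀ = 6.5791/(1+0.1533)^1 + 8.0008/(1+0.1533)^2 + 9.7298/(1+0.1533)^3 + 11.8324/(1+0.1533)^4 + 14.3894/(1+0.1533)^5 + 161.5950/(1+0.1533)^5 = 111.0014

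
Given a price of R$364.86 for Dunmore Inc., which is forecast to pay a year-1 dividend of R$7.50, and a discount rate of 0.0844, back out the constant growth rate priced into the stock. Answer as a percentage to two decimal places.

6.38%

From P₀ = D₁/(r − g), the implied growth is g = r − D₁/P₀.
g = 0.0844 − 7.50/364.86 = 0.0844 − 0.02056 = 0.06384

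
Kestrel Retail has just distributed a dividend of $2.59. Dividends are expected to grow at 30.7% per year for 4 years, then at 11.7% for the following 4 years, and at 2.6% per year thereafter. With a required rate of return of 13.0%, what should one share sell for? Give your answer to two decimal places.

Three-stage DDM. Project D₁…D_8; terminal Gordon value at t=8 with g = 0.026; discount at r = 0.13.
D_1 = 3.3851
D_2 = 4.4244
D_3 = 5.7826
D_4 = 7.5579
D_5 = 8.4422
D_6 = 9.4299
D_7 = 10.5332
D_8 = 11.7656
TV_8 = 12.0715/(0.13−0.026) = 116.0724
P₀ = Σ Dₜ/(1+r)ᵗ + TV_8/(1+r)^8 = 76.7799

$76.78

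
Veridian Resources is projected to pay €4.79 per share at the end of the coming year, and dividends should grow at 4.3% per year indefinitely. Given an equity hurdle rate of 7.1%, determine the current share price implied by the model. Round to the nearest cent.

Gordon growth model: P₀ = D₁/(r − g), with D₁ = 4.79 given directly.
P₀ = 4.7900 / (0.071 − 0.043) = 4.7900 / 0.028 = 171.0714

€171.07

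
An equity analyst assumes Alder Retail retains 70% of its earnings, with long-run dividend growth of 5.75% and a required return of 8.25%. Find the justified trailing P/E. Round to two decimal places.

Payout ratio b = 1 − 0.70 = 0.30.
Justified trailing P/E = b(1+g)/(r−g) = 0.30×(1+0.0575)/(0.0825−0.0575) = 12.6900

12.69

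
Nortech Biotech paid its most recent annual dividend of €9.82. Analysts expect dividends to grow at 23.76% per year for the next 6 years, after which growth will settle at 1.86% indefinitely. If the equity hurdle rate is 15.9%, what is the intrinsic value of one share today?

Two-stage DDM. Project D₁…D_6 at 0.2376, terminal growth 0.0186, discount at r = 0.159.
D_1 = 12.1532
D_2 = 15.0408
D_3 = 18.6145
D_4 = 23.0374
D_5 = 28.5110
D_6 = 35.2853
Terminal value at t=6: TV = D_7/(r−g) = 35.9416/(0.159−0.0186) = 255.9940
P₀ = 12.1532/(1+0.159)^1 + 15.0408/(1+0.159)^2 + 18.6145/(1+0.159)^3 + 23.0374/(1+0.159)^4 + 28.5110/(1+0.159)^5 + 35.2853/(1+0.159)^6 + 255.9940/(1+0.159)^6 = 180.2135

€180.21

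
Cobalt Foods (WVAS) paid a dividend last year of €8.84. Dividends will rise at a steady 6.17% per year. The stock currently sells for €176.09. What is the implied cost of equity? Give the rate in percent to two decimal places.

Rearranging the constant-growth DDM: r = D₁/P₀ + g.
D₁ = 8.84 × (1 + 0.0617) = 9.3854.
r = 9.3854 / 176.09 + 0.0617 = 0.05330 + 0.0617 = 0.11500

11.50%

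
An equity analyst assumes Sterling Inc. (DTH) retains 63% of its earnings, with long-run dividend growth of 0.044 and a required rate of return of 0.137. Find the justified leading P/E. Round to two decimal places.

Payout ratio b = 1 − 0.63 = 0.37.
Justified leading P/E = b/(r−g) = 0.37/(0.137−0.044) = 3.9785

3.98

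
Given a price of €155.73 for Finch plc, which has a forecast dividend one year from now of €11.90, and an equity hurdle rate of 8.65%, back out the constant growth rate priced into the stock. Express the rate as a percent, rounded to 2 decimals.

From P₀ = D₁/(r − g), the implied growth is g = r − D₁/P₀.
g = 0.0865 − 11.90/155.73 = 0.0865 − 0.07641 = 0.01009

1.01%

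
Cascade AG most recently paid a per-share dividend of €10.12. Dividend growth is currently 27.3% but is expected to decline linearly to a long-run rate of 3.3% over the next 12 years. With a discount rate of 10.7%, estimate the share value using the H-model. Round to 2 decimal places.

€338.20

H-model: P₀ = D₀[(1+g_L) + H(g_S−g_L)]/(r−g_L), with H = 12/2 = 6.
P₀ = 10.12 × [(1+0.033) + 6×(0.273−0.033)] / (0.107−0.033)
   = 10.12 × 2.4730 / 0.074 = 338.1995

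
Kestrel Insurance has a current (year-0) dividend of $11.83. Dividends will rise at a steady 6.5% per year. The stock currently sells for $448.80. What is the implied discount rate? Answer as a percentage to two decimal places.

9.31%

Rearranging the constant-growth DDM: r = D₁/P₀ + g.
D₁ = 11.83 × (1 + 0.065) = 12.5990.
r = 12.5990 / 448.80 + 0.065 = 0.02807 + 0.065 = 0.09307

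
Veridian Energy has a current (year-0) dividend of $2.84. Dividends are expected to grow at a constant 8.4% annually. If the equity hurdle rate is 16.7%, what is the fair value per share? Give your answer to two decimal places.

$37.09

Gordon growth model: P₀ = D₁/(r − g). D₁ = 2.84 × (1 + 0.084) = 3.0786.
P₀ = 3.0786 / (0.167 − 0.084) = 3.0786 / 0.083 = 37.0911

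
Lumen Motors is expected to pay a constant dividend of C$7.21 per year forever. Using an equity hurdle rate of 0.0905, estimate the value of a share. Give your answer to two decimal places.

C$79.67

Zero-growth DDM (perpetuity): P₀ = D/r = 7.21 / 0.0905 = 79.6685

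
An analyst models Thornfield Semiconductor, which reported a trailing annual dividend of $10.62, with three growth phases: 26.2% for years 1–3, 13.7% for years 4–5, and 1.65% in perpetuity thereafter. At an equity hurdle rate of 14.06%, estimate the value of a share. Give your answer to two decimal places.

Three-stage DDM. Project D₁…D_5; terminal Gordon value at t=5 with g = 0.0165; discount at r = 0.1406.
D_1 = 13.4024
D_2 = 16.9139
D_3 = 21.3453
D_4 = 24.2696
D_5 = 27.5946
TV_5 = 28.0499/(0.1406−0.0165) = 226.0264
P₀ = Σ Dₜ/(1+r)ᵗ + TV_5/(1+r)^5 = 184.8521

$184.85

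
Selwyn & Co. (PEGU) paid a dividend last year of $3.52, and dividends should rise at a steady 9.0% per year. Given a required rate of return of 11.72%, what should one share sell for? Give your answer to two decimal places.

$141.06

Gordon growth model: P₀ = D₁/(r − g). D₁ = 3.52 × (1 + 0.09) = 3.8368.
P₀ = 3.8368 / (0.1172 − 0.09) = 3.8368 / 0.0272 = 141.0588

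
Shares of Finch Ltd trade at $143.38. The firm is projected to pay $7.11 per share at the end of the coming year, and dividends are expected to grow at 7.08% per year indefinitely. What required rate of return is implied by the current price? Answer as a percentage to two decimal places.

Rearranging the constant-growth DDM: r = D₁/P₀ + g.
r = 7.1100 / 143.38 + 0.0708 = 0.04959 + 0.0708 = 0.12039

12.04%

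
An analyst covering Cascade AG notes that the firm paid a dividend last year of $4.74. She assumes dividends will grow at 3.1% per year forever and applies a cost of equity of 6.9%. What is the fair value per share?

$128.60

Gordon growth model: P₀ = D₁/(r − g). D₁ = 4.74 × (1 + 0.031) = 4.8869.
P₀ = 4.8869 / (0.069 − 0.031) = 4.8869 / 0.038 = 128.6037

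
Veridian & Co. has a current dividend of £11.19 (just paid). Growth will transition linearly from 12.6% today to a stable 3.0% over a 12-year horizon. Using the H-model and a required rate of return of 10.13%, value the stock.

£252.05

H-model: P₀ = D₀[(1+g_L) + H(g_S−g_L)]/(r−g_L), with H = 12/2 = 6.
P₀ = 11.19 × [(1+0.03) + 6×(0.126−0.03)] / (0.1013−0.03)
   = 11.19 × 1.6060 / 0.0713 = 252.0496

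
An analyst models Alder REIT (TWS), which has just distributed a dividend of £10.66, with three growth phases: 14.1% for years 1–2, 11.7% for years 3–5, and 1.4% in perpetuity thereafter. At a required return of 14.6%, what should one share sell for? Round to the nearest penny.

£126.47

Three-stage DDM. Project D₁…D_5; terminal Gordon value at t=5 with g = 0.014; discount at r = 0.146.
D_1 = 12.1631
D_2 = 13.8781
D_3 = 15.5018
D_4 = 17.3155
D_5 = 19.3414
TV_5 = 19.6122/(0.146−0.014) = 148.5772
P₀ = Σ Dₜ/(1+r)ᵗ + TV_5/(1+r)^5 = 126.4720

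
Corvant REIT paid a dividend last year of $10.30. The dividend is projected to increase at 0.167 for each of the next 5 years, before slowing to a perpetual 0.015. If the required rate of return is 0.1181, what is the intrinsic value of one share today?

$184.27

Two-stage DDM. Project D₁…D_5 at 0.167, terminal growth 0.015, discount at r = 0.1181.
D_1 = 12.0201
D_2 = 14.0275
D_3 = 16.3700
D_4 = 19.1038
D_5 = 22.2942
Terminal value at t=5: TV = D_6/(r−g) = 22.6286/(0.1181−0.015) = 219.4820
P₀ = 12.0201/(1+0.1181)^1 + 14.0275/(1+0.1181)^2 + 16.3700/(1+0.1181)^3 + 19.1038/(1+0.1181)^4 + 22.2942/(1+0.1181)^5 + 219.4820/(1+0.1181)^5 = 184.2660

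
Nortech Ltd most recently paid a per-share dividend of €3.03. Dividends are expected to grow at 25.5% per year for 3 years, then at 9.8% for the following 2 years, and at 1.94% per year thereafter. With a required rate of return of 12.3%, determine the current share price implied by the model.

Three-stage DDM. Project D₁…D_5; terminal Gordon value at t=5 with g = 0.0194; discount at r = 0.123.
D_1 = 3.8026
D_2 = 4.7723
D_3 = 5.9893
D_4 = 6.5762
D_5 = 7.2207
TV_5 = 7.3608/(0.123−0.0194) = 71.0499
P₀ = Σ Dₜ/(1+r)ᵗ + TV_5/(1+r)^5 = 59.3569

€59.36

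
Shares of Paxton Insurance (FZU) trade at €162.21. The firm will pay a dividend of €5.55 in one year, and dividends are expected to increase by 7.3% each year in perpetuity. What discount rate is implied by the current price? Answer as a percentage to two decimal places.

10.72%

Rearranging the constant-growth DDM: r = D₁/P₀ + g.
r = 5.5500 / 162.21 + 0.073 = 0.03421 + 0.073 = 0.10721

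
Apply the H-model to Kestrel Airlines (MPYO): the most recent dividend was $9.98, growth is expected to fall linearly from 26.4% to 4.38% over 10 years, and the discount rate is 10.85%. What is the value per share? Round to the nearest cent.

H-model: P₀ = D₀[(1+g_L) + H(g_S−g_L)]/(r−g_L), with H = 10/2 = 5.
P₀ = 9.98 × [(1+0.0438) + 5×(0.264−0.0438)] / (0.1085−0.0438)
   = 9.98 × 2.1448 / 0.0647 = 330.8362

$330.84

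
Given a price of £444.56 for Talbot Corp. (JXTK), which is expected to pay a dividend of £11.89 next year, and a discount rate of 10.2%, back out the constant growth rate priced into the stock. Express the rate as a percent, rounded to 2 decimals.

From P₀ = D₁/(r − g), the implied growth is g = r − D₁/P₀.
g = 0.102 − 11.89/444.56 = 0.102 − 0.02675 = 0.07525

7.53%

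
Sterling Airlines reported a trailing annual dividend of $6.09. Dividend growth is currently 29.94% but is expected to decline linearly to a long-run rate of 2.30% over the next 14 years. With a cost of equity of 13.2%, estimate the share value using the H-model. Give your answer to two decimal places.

$165.26

H-model: P₀ = D₀[(1+g_L) + H(g_S−g_L)]/(r−g_L), with H = 14/2 = 7.
P₀ = 6.09 × [(1+0.023) + 7×(0.2994−0.023)] / (0.132−0.023)
   = 6.09 × 2.9578 / 0.109 = 165.2569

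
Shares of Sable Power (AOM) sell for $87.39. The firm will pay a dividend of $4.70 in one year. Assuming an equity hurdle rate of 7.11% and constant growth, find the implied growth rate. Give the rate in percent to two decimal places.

From P₀ = D₁/(r − g), the implied growth is g = r − D₁/P₀.
g = 0.0711 − 4.70/87.39 = 0.0711 − 0.05378 = 0.01732

1.73%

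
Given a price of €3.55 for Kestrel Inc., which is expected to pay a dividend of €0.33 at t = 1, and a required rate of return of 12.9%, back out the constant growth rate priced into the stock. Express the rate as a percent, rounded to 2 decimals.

From P₀ = D₁/(r − g), the implied growth is g = r − D₁/P₀.
g = 0.129 − 0.33/3.55 = 0.129 − 0.09296 = 0.03604

3.60%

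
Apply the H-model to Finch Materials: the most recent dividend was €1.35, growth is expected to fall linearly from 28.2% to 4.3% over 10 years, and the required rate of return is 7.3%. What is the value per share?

H-model: P₀ = D₀[(1+g_L) + H(g_S−g_L)]/(r−g_L), with H = 10/2 = 5.
P₀ = 1.35 × [(1+0.043) + 5×(0.282−0.043)] / (0.073−0.043)
   = 1.35 × 2.2380 / 0.03 = 100.7100

€100.71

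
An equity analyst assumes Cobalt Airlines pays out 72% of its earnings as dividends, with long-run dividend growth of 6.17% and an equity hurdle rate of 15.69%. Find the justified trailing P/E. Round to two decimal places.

Justified trailing P/E = b(1+g)/(r−g) = 0.72×(1+0.0617)/(0.1569−0.0617) = 8.0297

8.03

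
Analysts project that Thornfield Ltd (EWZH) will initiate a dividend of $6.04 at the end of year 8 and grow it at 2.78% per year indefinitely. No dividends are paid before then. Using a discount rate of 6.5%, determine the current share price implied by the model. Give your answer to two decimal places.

$104.48

Deferred-dividend DDM. At t=7 the remaining stream is a growing perpetuity with first payment D_8 = 6.04.
V_7 = D_8/(r−g) = 6.04/(0.065−0.0278) = 162.3656
P₀ = V_7/(1+r)^7 = 162.3656/(1+0.065)^7 = 104.4833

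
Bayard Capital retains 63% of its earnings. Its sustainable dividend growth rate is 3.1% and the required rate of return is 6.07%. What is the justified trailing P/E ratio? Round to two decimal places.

12.84

Payout ratio b = 1 − 0.63 = 0.37.
Justified trailing P/E = b(1+g)/(r−g) = 0.37×(1+0.031)/(0.0607−0.031) = 12.8441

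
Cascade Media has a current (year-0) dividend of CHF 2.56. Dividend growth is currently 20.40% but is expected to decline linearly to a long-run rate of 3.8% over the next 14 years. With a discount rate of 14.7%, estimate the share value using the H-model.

CHF 51.67

H-model: P₀ = D₀[(1+g_L) + H(g_S−g_L)]/(r−g_L), with H = 14/2 = 7.
P₀ = 2.56 × [(1+0.038) + 7×(0.204−0.038)] / (0.147−0.038)
   = 2.56 × 2.2000 / 0.109 = 51.6697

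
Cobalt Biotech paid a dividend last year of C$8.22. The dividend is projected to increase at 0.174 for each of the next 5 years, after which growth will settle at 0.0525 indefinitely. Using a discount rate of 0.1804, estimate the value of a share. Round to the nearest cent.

C$106.27

Two-stage DDM. Project D₁…D_5 at 0.174, terminal growth 0.0525, discount at r = 0.1804.
D_1 = 9.6503
D_2 = 11.3294
D_3 = 13.3007
D_4 = 15.6151
D_5 = 18.3321
Terminal value at t=5: TV = D_6/(r−g) = 19.2945/(0.1804−0.0525) = 150.8564
P₀ = 9.6503/(1+0.1804)^1 + 11.3294/(1+0.1804)^2 + 13.3007/(1+0.1804)^3 + 15.6151/(1+0.1804)^4 + 18.3321/(1+0.1804)^5 + 150.8564/(1+0.1804)^5 = 106.2654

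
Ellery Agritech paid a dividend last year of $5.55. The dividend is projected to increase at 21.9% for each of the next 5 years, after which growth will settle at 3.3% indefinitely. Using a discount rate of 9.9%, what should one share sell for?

Two-stage DDM. Project D₁…D_5 at 0.219, terminal growth 0.033, discount at r = 0.099.
D_1 = 6.7654
D_2 = 8.2471
D_3 = 10.0532
D_4 = 12.2548
D_5 = 14.9387
Terminal value at t=5: TV = D_6/(r−g) = 15.4316/(0.099−0.033) = 233.8126
P₀ = 6.7654/(1+0.099)^1 + 8.2471/(1+0.099)^2 + 10.0532/(1+0.099)^3 + 12.2548/(1+0.099)^4 + 14.9387/(1+0.099)^5 + 233.8126/(1+0.099)^5 = 184.1176

$184.12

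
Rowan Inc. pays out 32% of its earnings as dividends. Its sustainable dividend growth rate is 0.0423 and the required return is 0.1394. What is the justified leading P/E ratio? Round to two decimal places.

Justified leading P/E = b/(r−g) = 0.32/(0.1394−0.0423) = 3.2956

3.30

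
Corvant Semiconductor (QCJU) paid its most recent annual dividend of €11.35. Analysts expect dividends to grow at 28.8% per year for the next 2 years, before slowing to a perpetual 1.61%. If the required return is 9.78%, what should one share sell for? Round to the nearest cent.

Two-stage DDM. Project D₁…D_2 at 0.288, terminal growth 0.0161, discount at r = 0.0978.
D_1 = 14.6188
D_2 = 18.8290
Terminal value at t=2: TV = D_3/(r−g) = 19.1322/(0.0978−0.0161) = 234.1758
P₀ = 14.6188/(1+0.0978)^1 + 18.8290/(1+0.0978)^2 + 234.1758/(1+0.0978)^2 = 223.2502

€223.25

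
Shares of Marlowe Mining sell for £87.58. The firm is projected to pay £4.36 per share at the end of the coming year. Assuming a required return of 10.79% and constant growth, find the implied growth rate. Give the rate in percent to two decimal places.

From P₀ = D₁/(r − g), the implied growth is g = r − D₁/P₀.
g = 0.1079 − 4.36/87.58 = 0.1079 − 0.04978 = 0.05812

5.81%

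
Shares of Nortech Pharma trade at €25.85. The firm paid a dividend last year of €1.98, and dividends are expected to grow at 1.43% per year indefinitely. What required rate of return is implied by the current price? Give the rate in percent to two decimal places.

Rearranging the constant-growth DDM: r = D₁/P₀ + g.
D₁ = 1.98 × (1 + 0.0143) = 2.0083.
r = 2.0083 / 25.85 + 0.0143 = 0.07769 + 0.0143 = 0.09199

9.20%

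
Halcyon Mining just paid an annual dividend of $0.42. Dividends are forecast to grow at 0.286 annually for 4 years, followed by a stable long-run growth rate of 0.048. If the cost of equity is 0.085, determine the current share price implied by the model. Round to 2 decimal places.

Two-stage DDM. Project D₁…D_4 at 0.286, terminal growth 0.048, discount at r = 0.085.
D_1 = 0.5401
D_2 = 0.6946
D_3 = 0.8932
D_4 = 1.1487
Terminal value at t=4: TV = D_5/(r−g) = 1.2039/(0.085−0.048) = 32.5366
P₀ = 0.5401/(1+0.085)^1 + 0.6946/(1+0.085)^2 + 0.8932/(1+0.085)^3 + 1.1487/(1+0.085)^4 + 32.5366/(1+0.085)^4 = 26.0937

$26.09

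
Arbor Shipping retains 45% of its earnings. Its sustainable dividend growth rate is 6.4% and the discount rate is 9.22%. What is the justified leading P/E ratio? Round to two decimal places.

19.50

Payout ratio b = 1 − 0.45 = 0.55.
Justified leading P/E = b/(r−g) = 0.55/(0.0922−0.064) = 19.5035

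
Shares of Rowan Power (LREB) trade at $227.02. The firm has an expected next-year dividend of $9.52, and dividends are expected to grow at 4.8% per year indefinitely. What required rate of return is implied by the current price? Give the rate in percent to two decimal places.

Rearranging the constant-growth DDM: r = D₁/P₀ + g.
r = 9.5200 / 227.02 + 0.048 = 0.04193 + 0.048 = 0.08993

8.99%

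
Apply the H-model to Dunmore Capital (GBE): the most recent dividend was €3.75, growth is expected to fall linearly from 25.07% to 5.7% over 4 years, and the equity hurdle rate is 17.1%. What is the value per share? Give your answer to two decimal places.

€47.51

H-model: P₀ = D₀[(1+g_L) + H(g_S−g_L)]/(r−g_L), with H = 4/2 = 2.
P₀ = 3.75 × [(1+0.057) + 2×(0.2507−0.057)] / (0.171−0.057)
   = 3.75 × 1.4444 / 0.114 = 47.5132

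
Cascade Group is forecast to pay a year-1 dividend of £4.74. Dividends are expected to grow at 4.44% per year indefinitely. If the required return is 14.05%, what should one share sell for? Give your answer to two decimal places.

Gordon growth model: P₀ = D₁/(r − g), with D₁ = 4.74 given directly.
P₀ = 4.7400 / (0.1405 − 0.0444) = 4.7400 / 0.0961 = 49.3236

£49.32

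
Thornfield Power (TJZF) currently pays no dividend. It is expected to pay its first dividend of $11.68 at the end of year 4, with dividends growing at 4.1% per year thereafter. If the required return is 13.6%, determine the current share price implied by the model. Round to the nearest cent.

Deferred-dividend DDM. At t=3 the remaining stream is a growing perpetuity with first payment D_4 = 11.68.
V_3 = D_4/(r−g) = 11.68/(0.136−0.041) = 122.9474
P₀ = V_3/(1+r)^3 = 122.9474/(1+0.136)^3 = 83.8657

$83.87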